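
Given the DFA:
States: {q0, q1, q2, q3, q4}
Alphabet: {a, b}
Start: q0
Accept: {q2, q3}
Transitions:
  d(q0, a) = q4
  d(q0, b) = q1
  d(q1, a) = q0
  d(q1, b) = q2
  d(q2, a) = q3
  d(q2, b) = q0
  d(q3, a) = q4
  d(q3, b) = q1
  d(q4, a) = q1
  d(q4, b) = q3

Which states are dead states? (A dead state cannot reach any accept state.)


Forward reachability from each state:
  q0 -> reaches accept state q2 (live)
  q1 -> reaches accept state q2 (live)
  q2 -> reaches accept state q2 (live)
  q3 -> reaches accept state q2 (live)
  q4 -> reaches accept state q2 (live)

None (all states can reach an accept state)


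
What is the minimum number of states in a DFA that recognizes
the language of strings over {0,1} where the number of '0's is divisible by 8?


States track (count of '0') mod 8.
Need 8 states: one per remainder 0..7; accept = remainder 0.

8


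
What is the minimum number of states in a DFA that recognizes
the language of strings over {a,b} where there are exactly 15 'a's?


States: count = 0, 1, ..., 15 (that's 16 states), plus a dead state for count > 15.
Total: 16 + 1 = 17. Accept = count-15 state.

17


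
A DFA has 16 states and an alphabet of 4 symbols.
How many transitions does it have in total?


Each state has exactly one transition per symbol.
16 * 4 = 64

64


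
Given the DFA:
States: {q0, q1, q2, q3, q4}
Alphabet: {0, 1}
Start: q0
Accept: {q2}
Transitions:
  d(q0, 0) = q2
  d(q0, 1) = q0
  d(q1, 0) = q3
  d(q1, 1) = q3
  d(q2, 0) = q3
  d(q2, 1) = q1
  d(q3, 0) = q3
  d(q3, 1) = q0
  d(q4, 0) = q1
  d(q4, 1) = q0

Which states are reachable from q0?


BFS from q0:
  layer 0: {q0}
  layer 1: {q2}
  layer 2: {q1, q3}

{q0, q1, q2, q3}


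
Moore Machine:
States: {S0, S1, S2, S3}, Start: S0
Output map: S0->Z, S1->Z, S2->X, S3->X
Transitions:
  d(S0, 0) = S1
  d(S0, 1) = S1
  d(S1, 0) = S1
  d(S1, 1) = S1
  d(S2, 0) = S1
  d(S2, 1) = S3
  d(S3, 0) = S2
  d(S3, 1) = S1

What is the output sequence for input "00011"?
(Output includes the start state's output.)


Start: S0 (output Z)
  --0--> S1 (output Z)
  --0--> S1 (output Z)
  --0--> S1 (output Z)
  --1--> S1 (output Z)
  --1--> S1 (output Z)

"ZZZZZZ"


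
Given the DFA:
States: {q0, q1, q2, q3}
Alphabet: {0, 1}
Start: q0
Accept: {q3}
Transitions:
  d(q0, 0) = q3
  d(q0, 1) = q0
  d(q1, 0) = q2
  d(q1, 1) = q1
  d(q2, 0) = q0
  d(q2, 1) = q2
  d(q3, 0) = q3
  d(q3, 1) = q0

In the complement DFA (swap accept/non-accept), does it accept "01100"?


Trace: q0 -> q3 -> q0 -> q0 -> q3 -> q3
Final: q3
Original accept: {q3}
Complement: q3 is in original accept

No, complement rejects (original accepts)


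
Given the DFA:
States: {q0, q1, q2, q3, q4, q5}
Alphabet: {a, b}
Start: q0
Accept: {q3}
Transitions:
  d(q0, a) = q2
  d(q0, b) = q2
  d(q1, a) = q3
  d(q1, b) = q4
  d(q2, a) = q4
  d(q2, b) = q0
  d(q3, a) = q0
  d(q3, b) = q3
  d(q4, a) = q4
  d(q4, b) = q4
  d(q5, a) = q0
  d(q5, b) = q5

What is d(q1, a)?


Looking up transition d(q1, a)

q3


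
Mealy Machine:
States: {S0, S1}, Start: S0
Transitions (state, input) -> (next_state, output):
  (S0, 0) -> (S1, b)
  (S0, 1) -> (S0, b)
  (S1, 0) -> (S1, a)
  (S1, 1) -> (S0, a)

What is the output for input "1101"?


Step-by-step:
  (S0, 1) -> (S0, b)
  (S0, 1) -> (S0, b)
  (S0, 0) -> (S1, b)
  (S1, 1) -> (S0, a)

"bbba"


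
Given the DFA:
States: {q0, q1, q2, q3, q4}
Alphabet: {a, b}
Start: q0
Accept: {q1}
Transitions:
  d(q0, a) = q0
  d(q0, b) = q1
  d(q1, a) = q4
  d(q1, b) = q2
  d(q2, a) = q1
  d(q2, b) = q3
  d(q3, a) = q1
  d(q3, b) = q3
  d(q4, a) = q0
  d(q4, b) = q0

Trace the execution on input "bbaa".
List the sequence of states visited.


Input: bbaa
d(q0, b) = q1
d(q1, b) = q2
d(q2, a) = q1
d(q1, a) = q4


q0 -> q1 -> q2 -> q1 -> q4


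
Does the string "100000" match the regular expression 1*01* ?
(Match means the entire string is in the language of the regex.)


|string| = 6; first = '1'; last = '0'

No, "100000" does not match 1*01*


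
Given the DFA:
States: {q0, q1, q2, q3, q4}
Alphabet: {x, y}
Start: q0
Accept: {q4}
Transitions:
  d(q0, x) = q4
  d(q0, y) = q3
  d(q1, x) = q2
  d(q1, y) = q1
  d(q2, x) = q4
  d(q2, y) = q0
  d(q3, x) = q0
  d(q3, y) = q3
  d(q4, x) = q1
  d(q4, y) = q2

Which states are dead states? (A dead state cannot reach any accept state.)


Forward reachability from each state:
  q0 -> reaches accept state q4 (live)
  q1 -> reaches accept state q4 (live)
  q2 -> reaches accept state q4 (live)
  q3 -> reaches accept state q4 (live)
  q4 -> reaches accept state q4 (live)

None (all states can reach an accept state)


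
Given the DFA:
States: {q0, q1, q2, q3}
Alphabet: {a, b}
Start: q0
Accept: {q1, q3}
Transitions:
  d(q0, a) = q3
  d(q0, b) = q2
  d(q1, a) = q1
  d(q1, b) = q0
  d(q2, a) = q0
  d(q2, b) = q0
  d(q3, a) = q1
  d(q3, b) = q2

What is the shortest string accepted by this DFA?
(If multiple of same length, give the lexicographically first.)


BFS by string length (lex-first path to each state shown):
  len 0: q0<-""
  len 1: q2<-"b", q3<-"a"
Found accept state at length 1.

"a"


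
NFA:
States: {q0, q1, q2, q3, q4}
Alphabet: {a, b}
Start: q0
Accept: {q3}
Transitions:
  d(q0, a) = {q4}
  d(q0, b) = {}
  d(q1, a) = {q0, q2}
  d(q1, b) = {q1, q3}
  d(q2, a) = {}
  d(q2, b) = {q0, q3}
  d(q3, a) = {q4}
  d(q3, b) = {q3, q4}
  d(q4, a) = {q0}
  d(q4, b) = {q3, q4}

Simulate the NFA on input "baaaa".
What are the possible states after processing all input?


Start: {q0}
  --b--> {}
  --a--> {}
  --a--> {}
  --a--> {}
  --a--> {}

{} (empty set, no valid transitions)


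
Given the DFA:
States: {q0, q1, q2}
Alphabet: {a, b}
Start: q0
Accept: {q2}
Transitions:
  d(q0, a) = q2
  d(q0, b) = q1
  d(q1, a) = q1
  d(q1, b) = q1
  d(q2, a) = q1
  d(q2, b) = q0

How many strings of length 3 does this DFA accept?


Enumerating all length-3 strings:
  "aaa" -> q1 [reject]
  "aab" -> q1 [reject]
  "aba" -> q2 [accept]
  "abb" -> q1 [reject]
  "baa" -> q1 [reject]
  "bab" -> q1 [reject]
  "bba" -> q1 [reject]
  "bbb" -> q1 [reject]

1 out of 8


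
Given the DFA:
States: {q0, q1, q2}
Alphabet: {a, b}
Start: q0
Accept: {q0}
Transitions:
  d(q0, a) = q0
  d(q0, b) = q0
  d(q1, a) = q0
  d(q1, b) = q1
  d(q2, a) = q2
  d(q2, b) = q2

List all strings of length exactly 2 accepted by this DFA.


All strings of length 2: 4 total
Accepted: 4

"aa", "ab", "ba", "bb"


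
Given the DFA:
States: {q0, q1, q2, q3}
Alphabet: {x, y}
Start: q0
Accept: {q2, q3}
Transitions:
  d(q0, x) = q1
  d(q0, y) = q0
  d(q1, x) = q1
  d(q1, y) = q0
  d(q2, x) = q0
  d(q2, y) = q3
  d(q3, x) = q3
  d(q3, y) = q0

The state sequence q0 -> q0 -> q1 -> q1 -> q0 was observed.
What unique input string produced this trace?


Trace back each transition to find the symbol:
  q0 --[y]--> q0
  q0 --[x]--> q1
  q1 --[x]--> q1
  q1 --[y]--> q0

"yxxy"


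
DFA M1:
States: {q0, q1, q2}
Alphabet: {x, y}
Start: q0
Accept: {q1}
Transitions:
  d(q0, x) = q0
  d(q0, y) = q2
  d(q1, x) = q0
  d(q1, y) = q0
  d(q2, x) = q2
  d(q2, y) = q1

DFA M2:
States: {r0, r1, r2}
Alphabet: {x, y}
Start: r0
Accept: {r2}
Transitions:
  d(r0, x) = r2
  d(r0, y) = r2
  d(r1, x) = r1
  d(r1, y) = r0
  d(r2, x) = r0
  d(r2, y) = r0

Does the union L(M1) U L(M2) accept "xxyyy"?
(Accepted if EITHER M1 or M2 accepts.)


M1: final=q0 accepted=False
M2: final=r2 accepted=True

Yes, union accepts


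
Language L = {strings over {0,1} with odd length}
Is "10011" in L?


length = 5; 5 mod 2 = 1

Yes, "10011" is in L


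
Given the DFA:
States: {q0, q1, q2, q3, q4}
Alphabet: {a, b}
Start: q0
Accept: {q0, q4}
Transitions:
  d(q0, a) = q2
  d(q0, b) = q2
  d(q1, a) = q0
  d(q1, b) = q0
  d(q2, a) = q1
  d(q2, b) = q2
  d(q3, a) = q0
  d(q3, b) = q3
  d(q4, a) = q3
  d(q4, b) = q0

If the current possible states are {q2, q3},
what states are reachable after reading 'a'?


Apply transition on 'a' from each current state:
  d(q2, a) = q1
  d(q3, a) = q0

{q0, q1}


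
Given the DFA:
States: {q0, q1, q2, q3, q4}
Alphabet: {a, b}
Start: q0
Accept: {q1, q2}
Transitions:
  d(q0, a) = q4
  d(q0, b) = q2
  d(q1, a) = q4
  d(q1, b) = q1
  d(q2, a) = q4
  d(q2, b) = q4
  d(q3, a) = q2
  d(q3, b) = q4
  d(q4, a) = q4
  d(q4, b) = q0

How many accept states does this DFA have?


Accept states listed: {q1, q2}
Counting: q1(1) q2(2)

2


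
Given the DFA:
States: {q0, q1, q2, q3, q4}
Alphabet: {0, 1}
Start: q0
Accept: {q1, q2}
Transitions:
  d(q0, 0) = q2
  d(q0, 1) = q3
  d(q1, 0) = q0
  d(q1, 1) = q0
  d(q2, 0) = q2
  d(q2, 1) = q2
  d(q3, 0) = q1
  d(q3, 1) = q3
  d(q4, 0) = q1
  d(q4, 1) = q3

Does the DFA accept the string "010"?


Trace: q0 -> q2 -> q2 -> q2
Final state: q2
Accept states: {q1, q2}

Yes, accepted (final state q2 is an accept state)


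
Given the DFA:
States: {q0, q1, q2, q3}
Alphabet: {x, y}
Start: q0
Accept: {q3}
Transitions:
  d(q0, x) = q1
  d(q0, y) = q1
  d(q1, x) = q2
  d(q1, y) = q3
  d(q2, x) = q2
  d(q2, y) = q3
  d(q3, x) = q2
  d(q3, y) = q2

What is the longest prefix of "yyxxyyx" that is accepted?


Run the DFA, marking each prefix where the state is accepting:
  "" -> q0 [reject]
  "y" -> q1 [reject]
  "yy" -> q3 [accept]
  "yyx" -> q2 [reject]
  "yyxx" -> q2 [reject]
  "yyxxy" -> q3 [accept]
  "yyxxyy" -> q2 [reject]
  "yyxxyyx" -> q2 [reject]

"yyxxy"


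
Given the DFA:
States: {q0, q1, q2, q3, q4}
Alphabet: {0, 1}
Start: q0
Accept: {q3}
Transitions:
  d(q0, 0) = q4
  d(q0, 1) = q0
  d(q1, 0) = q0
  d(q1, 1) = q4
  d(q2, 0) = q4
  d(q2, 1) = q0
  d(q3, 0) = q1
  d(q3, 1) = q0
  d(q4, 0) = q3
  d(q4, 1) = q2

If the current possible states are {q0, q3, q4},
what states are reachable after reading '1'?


Apply transition on '1' from each current state:
  d(q0, 1) = q0
  d(q3, 1) = q0
  d(q4, 1) = q2

{q0, q2}


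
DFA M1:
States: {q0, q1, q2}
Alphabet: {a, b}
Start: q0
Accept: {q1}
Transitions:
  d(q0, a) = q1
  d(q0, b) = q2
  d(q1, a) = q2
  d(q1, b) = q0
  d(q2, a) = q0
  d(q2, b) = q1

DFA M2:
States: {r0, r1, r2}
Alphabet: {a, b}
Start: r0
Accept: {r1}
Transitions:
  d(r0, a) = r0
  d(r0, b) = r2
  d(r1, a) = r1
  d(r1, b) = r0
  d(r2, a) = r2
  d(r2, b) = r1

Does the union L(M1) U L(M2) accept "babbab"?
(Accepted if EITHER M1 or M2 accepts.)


M1: final=q1 accepted=True
M2: final=r2 accepted=False

Yes, union accepts


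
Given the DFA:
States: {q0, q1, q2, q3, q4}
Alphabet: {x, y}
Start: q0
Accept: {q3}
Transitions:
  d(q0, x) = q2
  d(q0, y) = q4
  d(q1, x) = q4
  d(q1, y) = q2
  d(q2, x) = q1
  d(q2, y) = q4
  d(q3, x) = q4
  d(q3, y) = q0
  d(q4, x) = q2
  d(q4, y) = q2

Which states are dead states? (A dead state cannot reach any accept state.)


Forward reachability from each state:
  q0 -> reaches {q0, q1, q2, q4}, no accept state (dead)
  q1 -> reaches {q1, q2, q4}, no accept state (dead)
  q2 -> reaches {q1, q2, q4}, no accept state (dead)
  q3 -> reaches accept state q3 (live)
  q4 -> reaches {q1, q2, q4}, no accept state (dead)

{q0, q1, q2, q4}


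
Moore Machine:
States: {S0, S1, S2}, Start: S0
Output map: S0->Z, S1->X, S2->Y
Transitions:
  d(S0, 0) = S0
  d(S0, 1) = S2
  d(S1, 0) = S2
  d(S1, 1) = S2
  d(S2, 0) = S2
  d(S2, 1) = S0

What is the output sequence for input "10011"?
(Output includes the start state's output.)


Start: S0 (output Z)
  --1--> S2 (output Y)
  --0--> S2 (output Y)
  --0--> S2 (output Y)
  --1--> S0 (output Z)
  --1--> S2 (output Y)

"ZYYYZY"


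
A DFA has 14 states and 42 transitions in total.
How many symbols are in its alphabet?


Each state has exactly one transition per symbol.
|alphabet| = transitions / states = 42 / 14 = 3

3


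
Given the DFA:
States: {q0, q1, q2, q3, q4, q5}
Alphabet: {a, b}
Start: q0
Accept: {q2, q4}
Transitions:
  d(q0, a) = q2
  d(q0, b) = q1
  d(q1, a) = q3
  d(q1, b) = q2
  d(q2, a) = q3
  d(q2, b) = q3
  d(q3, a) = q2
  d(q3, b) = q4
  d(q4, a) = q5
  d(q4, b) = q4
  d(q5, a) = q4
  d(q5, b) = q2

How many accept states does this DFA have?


Accept states listed: {q2, q4}
Counting: q2(1) q4(2)

2


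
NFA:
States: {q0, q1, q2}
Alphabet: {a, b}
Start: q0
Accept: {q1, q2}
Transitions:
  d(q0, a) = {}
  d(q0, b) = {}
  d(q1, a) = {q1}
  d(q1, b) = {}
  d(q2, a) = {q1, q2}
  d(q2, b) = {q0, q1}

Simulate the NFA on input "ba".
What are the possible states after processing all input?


Start: {q0}
  --b--> {}
  --a--> {}

{} (empty set, no valid transitions)


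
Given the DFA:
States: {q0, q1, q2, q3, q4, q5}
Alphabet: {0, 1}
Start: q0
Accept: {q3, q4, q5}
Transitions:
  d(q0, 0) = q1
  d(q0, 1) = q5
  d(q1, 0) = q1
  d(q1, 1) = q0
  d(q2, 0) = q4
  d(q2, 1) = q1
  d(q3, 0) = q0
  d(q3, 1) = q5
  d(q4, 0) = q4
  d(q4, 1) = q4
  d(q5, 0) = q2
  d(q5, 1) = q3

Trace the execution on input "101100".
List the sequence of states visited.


Input: 101100
d(q0, 1) = q5
d(q5, 0) = q2
d(q2, 1) = q1
d(q1, 1) = q0
d(q0, 0) = q1
d(q1, 0) = q1


q0 -> q5 -> q2 -> q1 -> q0 -> q1 -> q1


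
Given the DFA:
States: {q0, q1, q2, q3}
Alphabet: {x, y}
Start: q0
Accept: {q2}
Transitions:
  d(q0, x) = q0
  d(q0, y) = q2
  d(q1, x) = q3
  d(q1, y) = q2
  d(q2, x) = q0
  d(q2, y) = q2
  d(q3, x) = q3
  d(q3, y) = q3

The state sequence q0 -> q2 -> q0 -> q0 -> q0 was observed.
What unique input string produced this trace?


Trace back each transition to find the symbol:
  q0 --[y]--> q2
  q2 --[x]--> q0
  q0 --[x]--> q0
  q0 --[x]--> q0

"yxxx"


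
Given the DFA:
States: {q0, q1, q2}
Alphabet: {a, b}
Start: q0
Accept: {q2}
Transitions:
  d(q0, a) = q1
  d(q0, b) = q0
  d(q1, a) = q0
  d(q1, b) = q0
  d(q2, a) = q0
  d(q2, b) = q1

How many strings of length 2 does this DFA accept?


Enumerating all length-2 strings:
  "aa" -> q0 [reject]
  "ab" -> q0 [reject]
  "ba" -> q1 [reject]
  "bb" -> q0 [reject]

0 out of 4


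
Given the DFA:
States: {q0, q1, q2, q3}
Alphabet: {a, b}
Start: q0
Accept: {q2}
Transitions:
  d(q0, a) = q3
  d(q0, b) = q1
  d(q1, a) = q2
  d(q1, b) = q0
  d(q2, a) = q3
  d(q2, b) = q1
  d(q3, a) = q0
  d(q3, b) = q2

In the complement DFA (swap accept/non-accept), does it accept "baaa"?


Trace: q0 -> q1 -> q2 -> q3 -> q0
Final: q0
Original accept: {q2}
Complement: q0 is not in original accept

Yes, complement accepts (original rejects)


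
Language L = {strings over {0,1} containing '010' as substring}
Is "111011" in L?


'010' does not occur

No, "111011" is not in L


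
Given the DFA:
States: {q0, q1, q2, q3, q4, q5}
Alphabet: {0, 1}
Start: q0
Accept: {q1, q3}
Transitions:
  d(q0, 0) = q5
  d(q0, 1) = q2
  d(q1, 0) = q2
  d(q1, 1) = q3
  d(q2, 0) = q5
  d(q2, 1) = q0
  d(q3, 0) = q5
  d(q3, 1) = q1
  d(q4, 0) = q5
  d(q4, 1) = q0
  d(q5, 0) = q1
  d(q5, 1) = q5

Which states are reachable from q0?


BFS from q0:
  layer 0: {q0}
  layer 1: {q2, q5}
  layer 2: {q1}
  layer 3: {q3}

{q0, q1, q2, q3, q5}


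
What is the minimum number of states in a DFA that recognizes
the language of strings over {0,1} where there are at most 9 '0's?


States: count = 0, 1, ..., 9 (all accepting; 10 states), plus a dead state for count > 9.
Total: 10 + 1 = 11.

11


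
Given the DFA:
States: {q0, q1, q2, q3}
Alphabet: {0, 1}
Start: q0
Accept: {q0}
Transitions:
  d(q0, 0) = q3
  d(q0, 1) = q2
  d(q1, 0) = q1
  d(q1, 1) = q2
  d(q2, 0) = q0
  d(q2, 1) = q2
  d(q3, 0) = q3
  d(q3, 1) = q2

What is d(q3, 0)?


Looking up transition d(q3, 0)

q3


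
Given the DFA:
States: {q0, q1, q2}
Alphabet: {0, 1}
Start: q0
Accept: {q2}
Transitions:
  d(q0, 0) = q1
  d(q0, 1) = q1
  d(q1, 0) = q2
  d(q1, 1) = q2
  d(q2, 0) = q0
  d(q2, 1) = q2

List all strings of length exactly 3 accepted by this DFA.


All strings of length 3: 8 total
Accepted: 4

"001", "011", "101", "111"


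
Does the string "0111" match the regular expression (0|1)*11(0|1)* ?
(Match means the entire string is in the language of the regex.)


|string| = 4; first = '0'; last = '1'

Yes, "0111" matches (0|1)*11(0|1)*


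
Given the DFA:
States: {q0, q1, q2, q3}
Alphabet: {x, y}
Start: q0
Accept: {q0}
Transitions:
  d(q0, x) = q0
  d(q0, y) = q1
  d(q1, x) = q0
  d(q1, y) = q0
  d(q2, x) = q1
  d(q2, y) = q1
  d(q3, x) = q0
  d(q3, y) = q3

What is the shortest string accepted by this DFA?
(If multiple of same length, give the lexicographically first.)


BFS by string length (lex-first path to each state shown):
  len 0: q0<-""
Found accept state at length 0.

"" (empty string)


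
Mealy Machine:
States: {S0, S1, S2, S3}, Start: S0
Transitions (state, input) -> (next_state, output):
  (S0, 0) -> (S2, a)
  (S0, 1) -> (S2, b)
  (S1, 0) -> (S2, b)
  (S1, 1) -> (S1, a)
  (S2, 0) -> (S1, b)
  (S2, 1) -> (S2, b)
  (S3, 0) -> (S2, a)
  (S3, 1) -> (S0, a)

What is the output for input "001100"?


Step-by-step:
  (S0, 0) -> (S2, a)
  (S2, 0) -> (S1, b)
  (S1, 1) -> (S1, a)
  (S1, 1) -> (S1, a)
  (S1, 0) -> (S2, b)
  (S2, 0) -> (S1, b)

"abaabb"


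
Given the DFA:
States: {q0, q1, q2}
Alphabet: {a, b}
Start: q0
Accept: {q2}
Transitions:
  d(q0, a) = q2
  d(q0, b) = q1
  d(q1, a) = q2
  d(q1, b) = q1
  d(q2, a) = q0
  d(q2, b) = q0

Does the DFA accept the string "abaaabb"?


Trace: q0 -> q2 -> q0 -> q2 -> q0 -> q2 -> q0 -> q1
Final state: q1
Accept states: {q2}

No, rejected (final state q1 is not an accept state)


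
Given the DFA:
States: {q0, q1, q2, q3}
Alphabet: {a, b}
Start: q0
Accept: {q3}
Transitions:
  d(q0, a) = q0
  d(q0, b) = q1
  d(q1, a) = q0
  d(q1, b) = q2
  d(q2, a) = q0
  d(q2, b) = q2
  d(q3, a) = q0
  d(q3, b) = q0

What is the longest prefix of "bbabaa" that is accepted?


Run the DFA, marking each prefix where the state is accepting:
  "" -> q0 [reject]
  "b" -> q1 [reject]
  "bb" -> q2 [reject]
  "bba" -> q0 [reject]
  "bbab" -> q1 [reject]
  "bbaba" -> q0 [reject]
  "bbabaa" -> q0 [reject]

No prefix is accepted


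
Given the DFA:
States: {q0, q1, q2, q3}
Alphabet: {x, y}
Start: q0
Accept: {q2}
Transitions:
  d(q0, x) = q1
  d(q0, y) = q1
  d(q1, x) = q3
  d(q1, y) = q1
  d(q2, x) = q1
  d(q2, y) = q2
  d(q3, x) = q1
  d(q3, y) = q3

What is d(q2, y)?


Looking up transition d(q2, y)

q2


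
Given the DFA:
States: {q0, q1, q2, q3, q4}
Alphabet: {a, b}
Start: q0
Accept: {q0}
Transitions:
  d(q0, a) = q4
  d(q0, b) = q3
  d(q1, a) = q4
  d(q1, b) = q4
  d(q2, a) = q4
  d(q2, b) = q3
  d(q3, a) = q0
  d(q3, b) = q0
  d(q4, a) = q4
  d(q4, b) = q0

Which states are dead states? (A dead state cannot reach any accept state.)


Forward reachability from each state:
  q0 -> reaches accept state q0 (live)
  q1 -> reaches accept state q0 (live)
  q2 -> reaches accept state q0 (live)
  q3 -> reaches accept state q0 (live)
  q4 -> reaches accept state q0 (live)

None (all states can reach an accept state)


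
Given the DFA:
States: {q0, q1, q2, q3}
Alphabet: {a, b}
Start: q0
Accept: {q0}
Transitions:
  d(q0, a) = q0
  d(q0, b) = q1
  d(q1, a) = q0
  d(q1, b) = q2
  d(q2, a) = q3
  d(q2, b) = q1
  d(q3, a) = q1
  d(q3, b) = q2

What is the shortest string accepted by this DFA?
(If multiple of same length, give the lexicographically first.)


BFS by string length (lex-first path to each state shown):
  len 0: q0<-""
Found accept state at length 0.

"" (empty string)


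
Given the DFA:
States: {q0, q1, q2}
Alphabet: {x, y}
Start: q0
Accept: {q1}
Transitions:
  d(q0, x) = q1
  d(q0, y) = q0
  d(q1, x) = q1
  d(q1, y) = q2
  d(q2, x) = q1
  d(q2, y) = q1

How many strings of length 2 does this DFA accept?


Enumerating all length-2 strings:
  "xx" -> q1 [accept]
  "xy" -> q2 [reject]
  "yx" -> q1 [accept]
  "yy" -> q0 [reject]

2 out of 4


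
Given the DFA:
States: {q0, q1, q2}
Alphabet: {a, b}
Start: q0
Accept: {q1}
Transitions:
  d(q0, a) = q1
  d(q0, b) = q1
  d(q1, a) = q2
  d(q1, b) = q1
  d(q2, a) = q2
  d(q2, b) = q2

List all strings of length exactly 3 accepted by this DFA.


All strings of length 3: 8 total
Accepted: 2

"abb", "bbb"


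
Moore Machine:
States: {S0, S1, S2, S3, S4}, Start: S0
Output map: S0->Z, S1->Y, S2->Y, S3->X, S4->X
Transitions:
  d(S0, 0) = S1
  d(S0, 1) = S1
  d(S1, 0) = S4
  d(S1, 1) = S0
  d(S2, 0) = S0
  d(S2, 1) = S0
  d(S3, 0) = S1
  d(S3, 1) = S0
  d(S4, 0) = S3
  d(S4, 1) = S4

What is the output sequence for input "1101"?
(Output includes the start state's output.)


Start: S0 (output Z)
  --1--> S1 (output Y)
  --1--> S0 (output Z)
  --0--> S1 (output Y)
  --1--> S0 (output Z)

"ZYZYZ"


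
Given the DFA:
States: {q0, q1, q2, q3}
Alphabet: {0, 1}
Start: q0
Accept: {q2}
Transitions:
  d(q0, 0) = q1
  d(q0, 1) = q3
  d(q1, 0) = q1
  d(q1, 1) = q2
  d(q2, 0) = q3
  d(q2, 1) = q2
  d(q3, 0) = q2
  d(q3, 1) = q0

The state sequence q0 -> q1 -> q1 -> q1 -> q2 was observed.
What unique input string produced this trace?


Trace back each transition to find the symbol:
  q0 --[0]--> q1
  q1 --[0]--> q1
  q1 --[0]--> q1
  q1 --[1]--> q2

"0001"


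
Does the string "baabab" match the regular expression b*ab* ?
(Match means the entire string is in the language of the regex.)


|string| = 6; first = 'b'; last = 'b'

No, "baabab" does not match b*ab*


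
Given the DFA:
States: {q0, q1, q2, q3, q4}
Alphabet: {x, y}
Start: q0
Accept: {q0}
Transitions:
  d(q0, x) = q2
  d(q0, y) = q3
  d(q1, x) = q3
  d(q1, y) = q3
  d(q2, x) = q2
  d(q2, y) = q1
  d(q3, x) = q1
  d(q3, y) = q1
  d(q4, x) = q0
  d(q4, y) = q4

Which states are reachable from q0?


BFS from q0:
  layer 0: {q0}
  layer 1: {q2, q3}
  layer 2: {q1}

{q0, q1, q2, q3}


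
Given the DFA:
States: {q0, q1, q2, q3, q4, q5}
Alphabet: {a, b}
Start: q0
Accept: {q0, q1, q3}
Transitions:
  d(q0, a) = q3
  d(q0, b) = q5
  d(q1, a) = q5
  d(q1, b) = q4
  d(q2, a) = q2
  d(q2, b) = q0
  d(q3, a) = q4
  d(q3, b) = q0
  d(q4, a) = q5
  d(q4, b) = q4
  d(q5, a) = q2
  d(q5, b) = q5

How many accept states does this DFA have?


Accept states listed: {q0, q1, q3}
Counting: q0(1) q1(2) q3(3)

3


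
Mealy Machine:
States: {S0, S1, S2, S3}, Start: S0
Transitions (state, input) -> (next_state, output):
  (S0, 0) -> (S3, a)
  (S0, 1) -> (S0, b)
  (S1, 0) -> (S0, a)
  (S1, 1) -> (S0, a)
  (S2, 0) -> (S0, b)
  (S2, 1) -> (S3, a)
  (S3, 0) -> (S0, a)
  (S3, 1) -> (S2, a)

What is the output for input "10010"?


Step-by-step:
  (S0, 1) -> (S0, b)
  (S0, 0) -> (S3, a)
  (S3, 0) -> (S0, a)
  (S0, 1) -> (S0, b)
  (S0, 0) -> (S3, a)

"baaba"


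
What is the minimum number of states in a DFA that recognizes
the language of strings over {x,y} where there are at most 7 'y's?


States: count = 0, 1, ..., 7 (all accepting; 8 states), plus a dead state for count > 7.
Total: 8 + 1 = 9.

9


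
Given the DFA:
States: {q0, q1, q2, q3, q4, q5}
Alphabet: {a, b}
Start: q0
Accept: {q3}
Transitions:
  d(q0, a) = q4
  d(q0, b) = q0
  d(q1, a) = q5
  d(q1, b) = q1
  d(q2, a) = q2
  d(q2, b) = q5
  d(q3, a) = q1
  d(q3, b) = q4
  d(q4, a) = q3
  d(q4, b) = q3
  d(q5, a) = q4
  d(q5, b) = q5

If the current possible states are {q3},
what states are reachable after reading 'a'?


Apply transition on 'a' from each current state:
  d(q3, a) = q1

{q1}


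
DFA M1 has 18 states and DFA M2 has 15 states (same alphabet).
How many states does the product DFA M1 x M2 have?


Product construction pairs every M1 state with every M2 state.
18 * 15 = 270

270


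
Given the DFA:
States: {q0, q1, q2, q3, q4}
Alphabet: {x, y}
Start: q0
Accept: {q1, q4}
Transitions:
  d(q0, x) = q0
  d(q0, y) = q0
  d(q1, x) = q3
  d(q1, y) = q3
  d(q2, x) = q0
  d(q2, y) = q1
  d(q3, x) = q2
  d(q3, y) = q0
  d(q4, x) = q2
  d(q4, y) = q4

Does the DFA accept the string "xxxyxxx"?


Trace: q0 -> q0 -> q0 -> q0 -> q0 -> q0 -> q0 -> q0
Final state: q0
Accept states: {q1, q4}

No, rejected (final state q0 is not an accept state)


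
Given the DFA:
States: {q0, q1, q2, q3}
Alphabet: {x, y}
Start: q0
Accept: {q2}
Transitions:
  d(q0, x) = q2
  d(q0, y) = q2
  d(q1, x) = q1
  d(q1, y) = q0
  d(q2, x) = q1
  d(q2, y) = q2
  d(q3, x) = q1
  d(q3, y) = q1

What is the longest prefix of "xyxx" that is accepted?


Run the DFA, marking each prefix where the state is accepting:
  "" -> q0 [reject]
  "x" -> q2 [accept]
  "xy" -> q2 [accept]
  "xyx" -> q1 [reject]
  "xyxx" -> q1 [reject]

"xy"


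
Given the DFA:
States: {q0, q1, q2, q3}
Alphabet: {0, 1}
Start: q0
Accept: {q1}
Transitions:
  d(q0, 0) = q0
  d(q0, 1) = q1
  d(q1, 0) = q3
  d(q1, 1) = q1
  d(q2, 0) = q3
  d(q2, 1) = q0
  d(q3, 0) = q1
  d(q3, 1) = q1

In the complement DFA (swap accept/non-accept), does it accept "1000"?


Trace: q0 -> q1 -> q3 -> q1 -> q3
Final: q3
Original accept: {q1}
Complement: q3 is not in original accept

Yes, complement accepts (original rejects)


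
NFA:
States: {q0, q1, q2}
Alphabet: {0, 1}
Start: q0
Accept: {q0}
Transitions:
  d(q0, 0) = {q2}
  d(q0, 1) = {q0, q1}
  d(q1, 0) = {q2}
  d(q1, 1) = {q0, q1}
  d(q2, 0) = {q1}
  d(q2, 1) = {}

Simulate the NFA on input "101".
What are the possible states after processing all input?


Start: {q0}
  --1--> {q0, q1}
  --0--> {q2}
  --1--> {}

{} (empty set, no valid transitions)


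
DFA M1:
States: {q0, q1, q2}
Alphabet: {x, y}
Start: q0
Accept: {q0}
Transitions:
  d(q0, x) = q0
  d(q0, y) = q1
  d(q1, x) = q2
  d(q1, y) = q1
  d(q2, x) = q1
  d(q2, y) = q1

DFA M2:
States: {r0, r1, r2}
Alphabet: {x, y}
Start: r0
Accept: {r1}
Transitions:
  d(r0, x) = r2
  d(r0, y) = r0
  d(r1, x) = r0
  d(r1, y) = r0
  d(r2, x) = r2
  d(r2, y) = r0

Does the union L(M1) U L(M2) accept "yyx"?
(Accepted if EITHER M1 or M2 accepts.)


M1: final=q2 accepted=False
M2: final=r2 accepted=False

No, union rejects (neither accepts)


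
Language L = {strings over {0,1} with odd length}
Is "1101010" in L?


length = 7; 7 mod 2 = 1

Yes, "1101010" is in L


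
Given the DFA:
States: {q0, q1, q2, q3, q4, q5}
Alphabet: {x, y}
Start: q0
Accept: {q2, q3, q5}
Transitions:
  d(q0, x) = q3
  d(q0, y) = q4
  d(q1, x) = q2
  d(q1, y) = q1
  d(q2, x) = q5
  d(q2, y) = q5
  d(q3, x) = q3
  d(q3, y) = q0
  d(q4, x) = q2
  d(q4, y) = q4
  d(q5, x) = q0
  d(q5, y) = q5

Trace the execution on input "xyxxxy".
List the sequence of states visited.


Input: xyxxxy
d(q0, x) = q3
d(q3, y) = q0
d(q0, x) = q3
d(q3, x) = q3
d(q3, x) = q3
d(q3, y) = q0


q0 -> q3 -> q0 -> q3 -> q3 -> q3 -> q0


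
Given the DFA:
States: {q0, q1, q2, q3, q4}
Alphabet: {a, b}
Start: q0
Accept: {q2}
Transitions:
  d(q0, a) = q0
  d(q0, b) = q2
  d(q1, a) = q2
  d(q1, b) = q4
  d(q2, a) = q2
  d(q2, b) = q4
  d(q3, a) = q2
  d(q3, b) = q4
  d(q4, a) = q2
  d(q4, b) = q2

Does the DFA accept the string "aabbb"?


Trace: q0 -> q0 -> q0 -> q2 -> q4 -> q2
Final state: q2
Accept states: {q2}

Yes, accepted (final state q2 is an accept state)


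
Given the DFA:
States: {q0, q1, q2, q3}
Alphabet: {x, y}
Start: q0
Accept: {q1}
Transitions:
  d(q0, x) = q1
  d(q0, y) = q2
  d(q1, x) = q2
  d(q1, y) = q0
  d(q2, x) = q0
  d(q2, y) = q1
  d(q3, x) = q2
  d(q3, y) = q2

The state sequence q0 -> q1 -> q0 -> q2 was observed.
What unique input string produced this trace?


Trace back each transition to find the symbol:
  q0 --[x]--> q1
  q1 --[y]--> q0
  q0 --[y]--> q2

"xyy"


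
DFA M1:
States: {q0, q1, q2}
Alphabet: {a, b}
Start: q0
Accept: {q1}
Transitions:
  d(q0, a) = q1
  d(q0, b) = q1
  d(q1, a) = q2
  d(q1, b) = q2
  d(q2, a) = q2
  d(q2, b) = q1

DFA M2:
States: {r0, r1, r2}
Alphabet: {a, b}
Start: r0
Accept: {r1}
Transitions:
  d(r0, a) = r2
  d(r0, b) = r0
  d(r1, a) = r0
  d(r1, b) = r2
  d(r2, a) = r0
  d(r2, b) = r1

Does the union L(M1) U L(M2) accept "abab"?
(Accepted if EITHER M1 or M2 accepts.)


M1: final=q1 accepted=True
M2: final=r0 accepted=False

Yes, union accepts


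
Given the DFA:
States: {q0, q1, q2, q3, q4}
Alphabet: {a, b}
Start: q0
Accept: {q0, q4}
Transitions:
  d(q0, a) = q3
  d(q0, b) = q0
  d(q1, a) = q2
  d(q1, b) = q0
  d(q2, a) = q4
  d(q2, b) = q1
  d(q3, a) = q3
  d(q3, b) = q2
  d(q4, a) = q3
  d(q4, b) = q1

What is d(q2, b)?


Looking up transition d(q2, b)

q1


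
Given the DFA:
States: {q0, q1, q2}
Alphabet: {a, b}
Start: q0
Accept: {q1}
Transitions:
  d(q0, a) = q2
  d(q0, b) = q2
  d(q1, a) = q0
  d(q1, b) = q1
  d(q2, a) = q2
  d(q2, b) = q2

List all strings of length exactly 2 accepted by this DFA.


All strings of length 2: 4 total
Accepted: 0

None


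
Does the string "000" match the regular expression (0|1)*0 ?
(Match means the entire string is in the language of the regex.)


|string| = 3; first = '0'; last = '0'

Yes, "000" matches (0|1)*0


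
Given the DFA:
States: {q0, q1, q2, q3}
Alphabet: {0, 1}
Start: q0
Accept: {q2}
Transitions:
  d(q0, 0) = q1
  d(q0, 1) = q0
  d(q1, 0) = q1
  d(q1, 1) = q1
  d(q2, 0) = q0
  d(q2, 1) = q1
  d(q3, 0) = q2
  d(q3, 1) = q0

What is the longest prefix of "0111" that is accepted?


Run the DFA, marking each prefix where the state is accepting:
  "" -> q0 [reject]
  "0" -> q1 [reject]
  "01" -> q1 [reject]
  "011" -> q1 [reject]
  "0111" -> q1 [reject]

No prefix is accepted


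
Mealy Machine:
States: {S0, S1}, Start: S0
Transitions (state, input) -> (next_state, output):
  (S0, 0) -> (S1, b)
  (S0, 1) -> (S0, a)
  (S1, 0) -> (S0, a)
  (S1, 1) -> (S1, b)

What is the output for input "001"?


Step-by-step:
  (S0, 0) -> (S1, b)
  (S1, 0) -> (S0, a)
  (S0, 1) -> (S0, a)

"baa"


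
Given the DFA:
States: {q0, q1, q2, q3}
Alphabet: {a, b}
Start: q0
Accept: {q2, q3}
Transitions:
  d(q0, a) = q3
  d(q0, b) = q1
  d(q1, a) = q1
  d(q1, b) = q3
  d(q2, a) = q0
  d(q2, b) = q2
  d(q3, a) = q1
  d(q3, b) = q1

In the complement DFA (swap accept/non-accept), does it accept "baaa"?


Trace: q0 -> q1 -> q1 -> q1 -> q1
Final: q1
Original accept: {q2, q3}
Complement: q1 is not in original accept

Yes, complement accepts (original rejects)


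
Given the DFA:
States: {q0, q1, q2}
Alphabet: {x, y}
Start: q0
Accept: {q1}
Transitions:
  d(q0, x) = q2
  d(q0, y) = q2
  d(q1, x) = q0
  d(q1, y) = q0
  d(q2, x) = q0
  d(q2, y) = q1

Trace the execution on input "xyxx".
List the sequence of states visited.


Input: xyxx
d(q0, x) = q2
d(q2, y) = q1
d(q1, x) = q0
d(q0, x) = q2


q0 -> q2 -> q1 -> q0 -> q2


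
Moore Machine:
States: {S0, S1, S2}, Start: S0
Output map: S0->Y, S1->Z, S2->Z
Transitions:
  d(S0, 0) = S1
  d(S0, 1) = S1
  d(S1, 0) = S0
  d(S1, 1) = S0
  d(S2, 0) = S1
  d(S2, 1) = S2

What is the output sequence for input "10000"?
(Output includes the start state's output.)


Start: S0 (output Y)
  --1--> S1 (output Z)
  --0--> S0 (output Y)
  --0--> S1 (output Z)
  --0--> S0 (output Y)
  --0--> S1 (output Z)

"YZYZYZ"


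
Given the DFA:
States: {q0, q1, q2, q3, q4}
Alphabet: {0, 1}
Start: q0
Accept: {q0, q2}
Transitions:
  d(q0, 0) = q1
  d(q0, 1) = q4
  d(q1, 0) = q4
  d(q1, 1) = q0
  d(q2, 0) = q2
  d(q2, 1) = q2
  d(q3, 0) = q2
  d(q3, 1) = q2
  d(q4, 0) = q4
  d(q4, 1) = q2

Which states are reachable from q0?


BFS from q0:
  layer 0: {q0}
  layer 1: {q1, q4}
  layer 2: {q2}

{q0, q1, q2, q4}


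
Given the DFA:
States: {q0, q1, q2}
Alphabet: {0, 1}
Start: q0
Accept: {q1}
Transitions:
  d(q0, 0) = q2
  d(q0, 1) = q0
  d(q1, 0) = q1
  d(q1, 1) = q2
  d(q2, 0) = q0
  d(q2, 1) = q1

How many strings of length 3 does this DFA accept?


Enumerating all length-3 strings:
  "000" -> q2 [reject]
  "001" -> q0 [reject]
  "010" -> q1 [accept]
  "011" -> q2 [reject]
  "100" -> q0 [reject]
  "101" -> q1 [accept]
  "110" -> q2 [reject]
  "111" -> q0 [reject]

2 out of 8


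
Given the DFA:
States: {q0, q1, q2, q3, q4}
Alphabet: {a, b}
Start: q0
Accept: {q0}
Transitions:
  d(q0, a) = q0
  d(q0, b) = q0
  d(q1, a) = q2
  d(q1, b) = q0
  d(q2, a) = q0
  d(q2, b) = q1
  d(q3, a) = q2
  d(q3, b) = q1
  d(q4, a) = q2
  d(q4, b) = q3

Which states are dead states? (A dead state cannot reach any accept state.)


Forward reachability from each state:
  q0 -> reaches accept state q0 (live)
  q1 -> reaches accept state q0 (live)
  q2 -> reaches accept state q0 (live)
  q3 -> reaches accept state q0 (live)
  q4 -> reaches accept state q0 (live)

None (all states can reach an accept state)


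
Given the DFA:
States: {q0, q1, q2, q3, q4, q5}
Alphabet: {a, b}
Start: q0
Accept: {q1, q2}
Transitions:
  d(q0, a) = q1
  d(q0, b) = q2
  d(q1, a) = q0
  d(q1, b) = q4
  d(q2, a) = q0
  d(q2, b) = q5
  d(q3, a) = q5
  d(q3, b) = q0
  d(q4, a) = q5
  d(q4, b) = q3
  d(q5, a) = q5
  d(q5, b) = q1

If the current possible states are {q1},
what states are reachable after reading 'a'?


Apply transition on 'a' from each current state:
  d(q1, a) = q0

{q0}


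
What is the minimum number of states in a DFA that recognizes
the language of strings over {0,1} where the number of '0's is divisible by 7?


States track (count of '0') mod 7.
Need 7 states: one per remainder 0..6; accept = remainder 0.

7


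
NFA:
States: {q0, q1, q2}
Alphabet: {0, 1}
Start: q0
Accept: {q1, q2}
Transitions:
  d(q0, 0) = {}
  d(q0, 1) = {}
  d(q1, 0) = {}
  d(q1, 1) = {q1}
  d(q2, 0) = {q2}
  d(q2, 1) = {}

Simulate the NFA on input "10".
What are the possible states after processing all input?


Start: {q0}
  --1--> {}
  --0--> {}

{} (empty set, no valid transitions)


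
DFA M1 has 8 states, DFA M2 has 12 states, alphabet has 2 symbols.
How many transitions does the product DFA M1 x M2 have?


Product DFA has 8 * 12 = 96 states.
Each has 2 transitions: 96 * 2 = 192

192


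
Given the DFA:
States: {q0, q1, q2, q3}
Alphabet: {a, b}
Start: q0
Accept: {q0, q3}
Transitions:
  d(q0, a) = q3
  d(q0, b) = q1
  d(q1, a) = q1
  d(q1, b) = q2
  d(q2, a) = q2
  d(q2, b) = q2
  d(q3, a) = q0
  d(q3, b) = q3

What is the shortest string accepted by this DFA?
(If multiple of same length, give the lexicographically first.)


BFS by string length (lex-first path to each state shown):
  len 0: q0<-""
Found accept state at length 0.

"" (empty string)


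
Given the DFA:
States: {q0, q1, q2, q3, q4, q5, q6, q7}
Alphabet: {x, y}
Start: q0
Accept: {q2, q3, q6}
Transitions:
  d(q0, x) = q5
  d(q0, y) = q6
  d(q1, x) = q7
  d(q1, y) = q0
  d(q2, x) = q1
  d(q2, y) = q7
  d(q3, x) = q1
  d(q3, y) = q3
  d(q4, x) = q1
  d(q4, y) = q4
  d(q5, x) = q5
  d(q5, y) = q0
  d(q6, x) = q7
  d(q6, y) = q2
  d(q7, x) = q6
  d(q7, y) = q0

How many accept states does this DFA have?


Accept states listed: {q2, q3, q6}
Counting: q2(1) q3(2) q6(3)

3


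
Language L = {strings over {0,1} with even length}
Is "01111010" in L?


length = 8; 8 mod 2 = 0

Yes, "01111010" is in L


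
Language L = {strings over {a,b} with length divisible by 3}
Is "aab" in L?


length = 3; 3 mod 3 = 0

Yes, "aab" is in L


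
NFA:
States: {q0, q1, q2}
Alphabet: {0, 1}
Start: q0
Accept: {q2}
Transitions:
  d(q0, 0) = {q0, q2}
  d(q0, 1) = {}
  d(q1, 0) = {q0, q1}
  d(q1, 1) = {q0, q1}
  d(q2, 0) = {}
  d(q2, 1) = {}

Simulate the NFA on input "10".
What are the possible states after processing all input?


Start: {q0}
  --1--> {}
  --0--> {}

{} (empty set, no valid transitions)


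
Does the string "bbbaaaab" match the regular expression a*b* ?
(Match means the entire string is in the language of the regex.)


|string| = 8; first = 'b'; last = 'b'

No, "bbbaaaab" does not match a*b*


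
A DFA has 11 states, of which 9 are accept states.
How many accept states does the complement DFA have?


Complement swaps accept and non-accept states.
11 - 9 = 2

2


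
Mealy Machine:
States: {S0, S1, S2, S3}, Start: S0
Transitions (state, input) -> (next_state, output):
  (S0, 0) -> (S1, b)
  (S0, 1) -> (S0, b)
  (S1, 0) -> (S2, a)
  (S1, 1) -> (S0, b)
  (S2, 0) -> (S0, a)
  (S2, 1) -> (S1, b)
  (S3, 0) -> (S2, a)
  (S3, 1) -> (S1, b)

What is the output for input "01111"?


Step-by-step:
  (S0, 0) -> (S1, b)
  (S1, 1) -> (S0, b)
  (S0, 1) -> (S0, b)
  (S0, 1) -> (S0, b)
  (S0, 1) -> (S0, b)

"bbbbb"


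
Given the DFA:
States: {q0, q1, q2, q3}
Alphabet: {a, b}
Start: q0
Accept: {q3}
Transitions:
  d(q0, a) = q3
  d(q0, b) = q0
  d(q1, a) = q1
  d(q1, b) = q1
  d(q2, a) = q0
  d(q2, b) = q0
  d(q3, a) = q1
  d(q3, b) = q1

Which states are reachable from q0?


BFS from q0:
  layer 0: {q0}
  layer 1: {q3}
  layer 2: {q1}

{q0, q1, q3}


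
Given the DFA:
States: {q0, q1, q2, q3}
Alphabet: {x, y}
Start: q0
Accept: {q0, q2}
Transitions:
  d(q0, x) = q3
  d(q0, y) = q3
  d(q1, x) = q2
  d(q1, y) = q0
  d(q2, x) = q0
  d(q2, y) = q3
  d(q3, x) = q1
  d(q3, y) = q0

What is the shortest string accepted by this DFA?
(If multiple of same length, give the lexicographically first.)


BFS by string length (lex-first path to each state shown):
  len 0: q0<-""
Found accept state at length 0.

"" (empty string)


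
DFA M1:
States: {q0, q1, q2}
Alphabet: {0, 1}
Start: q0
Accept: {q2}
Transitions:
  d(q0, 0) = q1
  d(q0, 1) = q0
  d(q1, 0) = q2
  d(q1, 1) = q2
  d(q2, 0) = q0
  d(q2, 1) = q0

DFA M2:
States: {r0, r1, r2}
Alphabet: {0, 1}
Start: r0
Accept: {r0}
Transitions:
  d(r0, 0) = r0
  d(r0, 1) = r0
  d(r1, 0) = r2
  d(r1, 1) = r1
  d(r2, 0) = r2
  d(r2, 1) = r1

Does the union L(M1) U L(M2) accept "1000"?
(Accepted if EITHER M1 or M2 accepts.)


M1: final=q0 accepted=False
M2: final=r0 accepted=True

Yes, union accepts


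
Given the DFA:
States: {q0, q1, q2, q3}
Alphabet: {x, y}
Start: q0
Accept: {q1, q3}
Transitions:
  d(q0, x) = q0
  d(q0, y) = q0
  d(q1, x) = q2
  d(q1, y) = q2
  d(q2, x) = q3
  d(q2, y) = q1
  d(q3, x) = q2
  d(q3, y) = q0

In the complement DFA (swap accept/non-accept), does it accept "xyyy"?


Trace: q0 -> q0 -> q0 -> q0 -> q0
Final: q0
Original accept: {q1, q3}
Complement: q0 is not in original accept

Yes, complement accepts (original rejects)


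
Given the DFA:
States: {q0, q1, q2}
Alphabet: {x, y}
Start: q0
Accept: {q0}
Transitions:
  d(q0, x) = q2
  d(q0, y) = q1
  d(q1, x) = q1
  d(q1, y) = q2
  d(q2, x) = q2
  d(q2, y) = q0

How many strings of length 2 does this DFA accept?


Enumerating all length-2 strings:
  "xx" -> q2 [reject]
  "xy" -> q0 [accept]
  "yx" -> q1 [reject]
  "yy" -> q2 [reject]

1 out of 4


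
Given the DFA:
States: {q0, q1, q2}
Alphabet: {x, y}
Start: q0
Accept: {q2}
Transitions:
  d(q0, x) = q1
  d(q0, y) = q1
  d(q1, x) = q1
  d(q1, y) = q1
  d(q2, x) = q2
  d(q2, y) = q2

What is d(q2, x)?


Looking up transition d(q2, x)

q2


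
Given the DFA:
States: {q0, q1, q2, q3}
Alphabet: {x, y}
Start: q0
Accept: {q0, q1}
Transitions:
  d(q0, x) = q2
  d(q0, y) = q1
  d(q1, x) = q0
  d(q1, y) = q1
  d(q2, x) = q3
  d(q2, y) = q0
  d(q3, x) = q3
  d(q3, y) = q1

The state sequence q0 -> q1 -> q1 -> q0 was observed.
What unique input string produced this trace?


Trace back each transition to find the symbol:
  q0 --[y]--> q1
  q1 --[y]--> q1
  q1 --[x]--> q0

"yyx"


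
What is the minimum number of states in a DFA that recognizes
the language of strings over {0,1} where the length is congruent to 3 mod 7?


States track (length) mod 7.
Need 7 states: one per remainder 0..6; accept = remainder 3.

7


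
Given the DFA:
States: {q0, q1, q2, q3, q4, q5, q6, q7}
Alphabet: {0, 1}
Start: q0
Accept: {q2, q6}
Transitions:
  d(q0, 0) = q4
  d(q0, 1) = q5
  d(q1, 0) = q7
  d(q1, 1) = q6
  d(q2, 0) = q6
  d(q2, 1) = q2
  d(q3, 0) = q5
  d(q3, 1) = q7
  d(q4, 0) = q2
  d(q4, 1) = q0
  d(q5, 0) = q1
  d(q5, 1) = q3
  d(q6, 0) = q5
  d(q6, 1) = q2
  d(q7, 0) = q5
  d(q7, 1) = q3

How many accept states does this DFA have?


Accept states listed: {q2, q6}
Counting: q2(1) q6(2)

2


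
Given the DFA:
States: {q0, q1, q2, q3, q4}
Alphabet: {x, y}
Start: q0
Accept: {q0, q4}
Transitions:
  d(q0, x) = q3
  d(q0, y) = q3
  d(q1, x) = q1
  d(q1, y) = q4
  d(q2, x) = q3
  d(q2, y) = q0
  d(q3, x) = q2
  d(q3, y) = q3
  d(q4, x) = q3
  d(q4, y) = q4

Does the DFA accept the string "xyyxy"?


Trace: q0 -> q3 -> q3 -> q3 -> q2 -> q0
Final state: q0
Accept states: {q0, q4}

Yes, accepted (final state q0 is an accept state)


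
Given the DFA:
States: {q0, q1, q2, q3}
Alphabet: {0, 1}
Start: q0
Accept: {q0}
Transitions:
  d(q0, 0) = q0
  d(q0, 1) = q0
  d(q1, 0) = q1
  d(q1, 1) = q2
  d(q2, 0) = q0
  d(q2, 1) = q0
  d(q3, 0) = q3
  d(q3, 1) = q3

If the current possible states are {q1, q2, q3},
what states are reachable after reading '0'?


Apply transition on '0' from each current state:
  d(q1, 0) = q1
  d(q2, 0) = q0
  d(q3, 0) = q3

{q0, q1, q3}
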